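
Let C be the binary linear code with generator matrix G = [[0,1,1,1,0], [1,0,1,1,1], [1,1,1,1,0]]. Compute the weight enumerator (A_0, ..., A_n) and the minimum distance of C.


Weight distribution: A_0 = 1, A_1 = 1, A_2 = 1, A_3 = 3, A_4 = 2. Minimum distance d = 1.

Enumerate all 2^3 = 8 messages m ∈ F_2^3.
For each, compute codeword c = mG in F_2^5, then tally its weight.
  m = 000 → c = 00000, weight = 0.
  m = 100 → c = 01110, weight = 3.
  m = 010 → c = 10111, weight = 4.
  m = 110 → c = 11001, weight = 3.
  m = 001 → c = 11110, weight = 4.
  m = 101 → c = 10000, weight = 1.
  m = 011 → c = 01001, weight = 2.
  m = 111 → c = 00111, weight = 3.
Tally weights:
  weight 0: 1 codewords.
  weight 1: 1 codewords.
  weight 2: 1 codewords.
  weight 3: 3 codewords.
  weight 4: 2 codewords.
Minimum distance d = smallest w > 0 with A_w > 0 = 1.
Sanity: Σ A_w = 8 = 2^3 = 8 ✓.


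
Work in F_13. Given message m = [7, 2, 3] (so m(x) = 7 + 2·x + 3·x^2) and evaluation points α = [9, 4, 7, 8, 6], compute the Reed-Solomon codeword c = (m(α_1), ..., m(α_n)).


c = [8, 11, 12, 7, 10]

Message polynomial: m(x) = 7 + 2·x + 3·x^2 (mod 13).
For each evaluation point α_i, compute m(α_i) mod 13:
  α_1 = 9: Horner steps 3 → 3 → 8, so m(9) = 8.
  α_2 = 4: Horner steps 3 → 1 → 11, so m(4) = 11.
  α_3 = 7: Horner steps 3 → 10 → 12, so m(7) = 12.
  α_4 = 8: Horner steps 3 → 0 → 7, so m(8) = 7.
  α_5 = 6: Horner steps 3 → 7 → 10, so m(6) = 10.
Codeword c = [8, 11, 12, 7, 10] ∈ F_13^5.


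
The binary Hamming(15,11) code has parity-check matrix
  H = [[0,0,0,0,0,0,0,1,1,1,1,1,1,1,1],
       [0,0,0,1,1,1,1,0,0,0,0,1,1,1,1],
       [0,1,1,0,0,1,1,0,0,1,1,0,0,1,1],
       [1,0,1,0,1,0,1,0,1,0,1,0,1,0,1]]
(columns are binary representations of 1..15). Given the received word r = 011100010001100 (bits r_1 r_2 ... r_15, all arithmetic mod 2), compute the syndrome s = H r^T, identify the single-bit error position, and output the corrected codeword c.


s = (1, 1, 0, 0)^T, error position = 12, corrected codeword c = 011100010000100

Compute s = H r^T mod 2 one row at a time:
  s_1 = 1 + 0 + 0 + 0 + 1 + 1 + 0 + 0 = 3 ≡ 1 (mod 2).
  s_2 = 1 + 0 + 0 + 0 + 1 + 1 + 0 + 0 = 3 ≡ 1 (mod 2).
  s_3 = 1 + 1 + 0 + 0 + 0 + 0 + 0 + 0 = 2 ≡ 0 (mod 2).
  s_4 = 0 + 1 + 0 + 0 + 0 + 0 + 1 + 0 = 2 ≡ 0 (mod 2).
s = (1, 1, 0, 0)^T — this equals column 12 of H (binary 1100), so error is at position 12.
Correct: flip bit 12 of r = 011100010001100 to get c = 011100010000100.


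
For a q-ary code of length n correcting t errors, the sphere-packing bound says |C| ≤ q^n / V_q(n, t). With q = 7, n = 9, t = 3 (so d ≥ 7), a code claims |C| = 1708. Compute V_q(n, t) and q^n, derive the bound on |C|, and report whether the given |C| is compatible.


V_q(n, t) = 19495, q^n = 40353607, Hamming bound = 2069, |C| = 1708 ≤ bound (satisfied).

Step 1: Compute V_q(n, t) = Σ_{j=0}^3 C(n, j) (q−1)^j.
  j = 0: C(9,0)·(6)^0 = 1·1 = 1.
  j = 1: C(9,1)·(6)^1 = 9·6 = 54.
  j = 2: C(9,2)·(6)^2 = 36·36 = 1296.
  j = 3: C(9,3)·(6)^3 = 84·216 = 18144.
  V_q(n, t) = 1 + 54 + 1296 + 18144 = 19495.
Step 2: q^n = 7^9 = 40353607.
Step 3: Hamming bound ⌊q^n / V_q(n,t)⌋ = ⌊40353607/19495⌋ = 2069.
Step 4: Compare |C| = 1708 to 2069: satisfied.
The claimed |C| lies below the Hamming bound.


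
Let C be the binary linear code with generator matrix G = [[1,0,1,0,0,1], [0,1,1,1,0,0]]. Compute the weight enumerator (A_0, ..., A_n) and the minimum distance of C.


Weight distribution: A_0 = 1, A_3 = 2, A_4 = 1. Minimum distance d = 3.

Enumerate all 2^2 = 4 messages m ∈ F_2^2.
For each, compute codeword c = mG in F_2^6, then tally its weight.
  m = 00 → c = 000000, weight = 0.
  m = 10 → c = 101001, weight = 3.
  m = 01 → c = 011100, weight = 3.
  m = 11 → c = 110101, weight = 4.
Tally weights:
  weight 0: 1 codewords.
  weight 3: 2 codewords.
  weight 4: 1 codewords.
Minimum distance d = smallest w > 0 with A_w > 0 = 3.
Sanity: Σ A_w = 4 = 2^2 = 4 ✓.


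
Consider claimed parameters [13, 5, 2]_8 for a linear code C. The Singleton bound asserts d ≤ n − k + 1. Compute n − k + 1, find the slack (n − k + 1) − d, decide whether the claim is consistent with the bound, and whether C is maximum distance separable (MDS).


Singleton RHS = n − k + 1 = 9, slack = 7, bound satisfied, not MDS.

Singleton bound: d ≤ n − k + 1.
Here n = 13, k = 5, so n − k + 1 = 9.
Given d = 2, check d ≤ 9: YES.
Slack = (n − k + 1) − d = 7.
The code is NOT MDS (slack = 7 > 0).
Description: the claimed parameters are [13, 5, 2]_8; such a code would be non-MDS.


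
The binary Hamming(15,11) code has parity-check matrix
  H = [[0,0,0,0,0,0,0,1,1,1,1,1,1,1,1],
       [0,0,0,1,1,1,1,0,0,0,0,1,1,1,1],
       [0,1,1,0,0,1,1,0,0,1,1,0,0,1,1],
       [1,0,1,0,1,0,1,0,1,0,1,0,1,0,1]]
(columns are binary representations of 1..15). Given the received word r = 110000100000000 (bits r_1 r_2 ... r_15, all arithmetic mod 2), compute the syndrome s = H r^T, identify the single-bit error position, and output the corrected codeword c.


s = (0, 1, 0, 0)^T, error position = 4, corrected codeword c = 110100100000000

Compute s = H r^T mod 2 one row at a time:
  s_1 = 0 + 0 + 0 + 0 + 0 + 0 + 0 + 0 = 0 ≡ 0 (mod 2).
  s_2 = 0 + 0 + 0 + 1 + 0 + 0 + 0 + 0 = 1 ≡ 1 (mod 2).
  s_3 = 1 + 0 + 0 + 1 + 0 + 0 + 0 + 0 = 2 ≡ 0 (mod 2).
  s_4 = 1 + 0 + 0 + 1 + 0 + 0 + 0 + 0 = 2 ≡ 0 (mod 2).
s = (0, 1, 0, 0)^T — this equals column 4 of H (binary 0100), so error is at position 4.
Correct: flip bit 4 of r = 110000100000000 to get c = 110100100000000.


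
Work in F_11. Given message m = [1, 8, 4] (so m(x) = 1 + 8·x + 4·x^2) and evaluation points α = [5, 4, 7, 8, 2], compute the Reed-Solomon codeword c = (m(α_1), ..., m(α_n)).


c = [9, 9, 0, 2, 0]

Message polynomial: m(x) = 1 + 8·x + 4·x^2 (mod 11).
For each evaluation point α_i, compute m(α_i) mod 11:
  α_1 = 5: Horner steps 4 → 6 → 9, so m(5) = 9.
  α_2 = 4: Horner steps 4 → 2 → 9, so m(4) = 9.
  α_3 = 7: Horner steps 4 → 3 → 0, so m(7) = 0.
  α_4 = 8: Horner steps 4 → 7 → 2, so m(8) = 2.
  α_5 = 2: Horner steps 4 → 5 → 0, so m(2) = 0.
Codeword c = [9, 9, 0, 2, 0] ∈ F_11^5.


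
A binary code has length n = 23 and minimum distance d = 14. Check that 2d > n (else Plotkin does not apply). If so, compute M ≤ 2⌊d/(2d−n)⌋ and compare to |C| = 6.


Plotkin bound M ≤ 4; given |C| = 6 > bound (violated).

Check applicability: 2d = 28, n = 23.
2d − n = 5 > 0, so Plotkin applies.
Compute d/(2d−n) = 14/5 ≈ 2.8000.
⌊d/(2d−n)⌋ = 2.
Plotkin bound: M ≤ 2·2 = 4.
Given |C| = 6, check: VIOLATED.
This |C| is above the Plotkin bound, so no binary code with n = 23, d = 14 and 6 codewords exists.


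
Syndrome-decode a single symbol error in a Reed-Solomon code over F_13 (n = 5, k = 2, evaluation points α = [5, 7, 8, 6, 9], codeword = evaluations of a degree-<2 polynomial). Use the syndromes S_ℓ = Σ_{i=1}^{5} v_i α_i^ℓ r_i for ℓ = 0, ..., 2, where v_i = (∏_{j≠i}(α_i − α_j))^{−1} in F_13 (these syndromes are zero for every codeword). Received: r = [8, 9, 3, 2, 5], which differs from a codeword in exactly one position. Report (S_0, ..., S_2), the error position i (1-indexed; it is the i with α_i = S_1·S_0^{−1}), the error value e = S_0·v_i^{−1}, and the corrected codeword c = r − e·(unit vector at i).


S = (9, 3, 1), error at position 5, error magnitude e = 8, c = [8, 9, 3, 2, 10].

Step 1: column multipliers v_i = (∏_{j≠i}(α_i − α_j))^{−1} mod 13.
  i = 1 (α = 5): (5−7)(5−8)(5−6)(5−9) = (−2)·(−3)·(−1)·(−4) = 24 ≡ 11, so v_1 = 11^{−1} = 6 (mod 13).
  i = 2 (α = 7): (7−5)(7−8)(7−6)(7−9) = 2·(−1)·1·(−2) = 4 ≡ 4, so v_2 = 4^{−1} = 10 (mod 13).
  i = 3 (α = 8): (8−5)(8−7)(8−6)(8−9) = 3·1·2·(−1) = −6 ≡ 7, so v_3 = 7^{−1} = 2 (mod 13).
  i = 4 (α = 6): (6−5)(6−7)(6−8)(6−9) = 1·(−1)·(−2)·(−3) = −6 ≡ 7, so v_4 = 7^{−1} = 2 (mod 13).
  i = 5 (α = 9): (9−5)(9−7)(9−8)(9−6) = 4·2·1·3 = 24 ≡ 11, so v_5 = 11^{−1} = 6 (mod 13).
  v = [6, 10, 2, 2, 6].
Step 2: syndromes of r = [8, 9, 3, 2, 5] (all sums mod 13).
  S_0 = Σ v_i r_i = 6·8 + 10·9 + 2·3 + 2·2 + 6·5 = 178 ≡ 9.
  S_1 = Σ v_i α_i r_i = 6·5·8 + 10·7·9 + 2·8·3 + 2·6·2 + 6·9·5 = 1212 ≡ 3.
  α_i^2 mod 13 = [12, 10, 12, 10, 3].
  S_2 = Σ v_i α_i^2 r_i = 6·12·8 + 10·10·9 + 2·12·3 + 2·10·2 + 6·3·5 = 1678 ≡ 1.
  S = (9, 3, 1) ≠ 0, so r is not a codeword (an error is present).
Step 3: locate the error. For a single error e at position i, S_ℓ = v_i·e·α_i^ℓ, so α_err = S_1/S_0.
  S_0^{−1} = 9^{−1} = 3 (mod 13), so α_err = 3·3 = 9 ≡ 9 = α_5. Error position i = 5.
  Consistency check: S_2/S_1 = 1·9 = 9 ≡ 9 = α_err ✓ (single-error assumption holds).
Step 4: error magnitude e = S_0/v_5 = S_0·∏_{j≠5}(α_5 − α_j) = 9·11 = 99 ≡ 8 (mod 13).
Step 5: correct position 5: c_5 = r_5 − e = 5 − 8 ≡ 10 (mod 13). Hence c = [8, 9, 3, 2, 10].
  Check: interpolating c through the α_i gives m(x) = 12 + 7·x (degree < 2) with m(α_i) = c_i for every i, so c is indeed a codeword.


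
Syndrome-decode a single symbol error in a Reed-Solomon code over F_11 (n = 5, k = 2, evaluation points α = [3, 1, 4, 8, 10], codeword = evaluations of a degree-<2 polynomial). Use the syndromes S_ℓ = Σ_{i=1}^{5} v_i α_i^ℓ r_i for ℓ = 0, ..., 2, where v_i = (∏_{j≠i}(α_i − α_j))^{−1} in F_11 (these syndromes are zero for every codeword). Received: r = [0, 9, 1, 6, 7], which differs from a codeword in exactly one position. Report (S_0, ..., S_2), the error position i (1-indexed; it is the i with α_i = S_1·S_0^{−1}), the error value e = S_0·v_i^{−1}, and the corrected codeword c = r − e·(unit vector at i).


S = (2, 5, 7), error at position 4, error magnitude e = 1, c = [0, 9, 1, 5, 7].

Step 1: column multipliers v_i = (∏_{j≠i}(α_i − α_j))^{−1} mod 11.
  i = 1 (α = 3): (3−1)(3−4)(3−8)(3−10) = 2·(−1)·(−5)·(−7) = −70 ≡ 7, so v_1 = 7^{−1} = 8 (mod 11).
  i = 2 (α = 1): (1−3)(1−4)(1−8)(1−10) = (−2)·(−3)·(−7)·(−9) = 378 ≡ 4, so v_2 = 4^{−1} = 3 (mod 11).
  i = 3 (α = 4): (4−3)(4−1)(4−8)(4−10) = 1·3·(−4)·(−6) = 72 ≡ 6, so v_3 = 6^{−1} = 2 (mod 11).
  i = 4 (α = 8): (8−3)(8−1)(8−4)(8−10) = 5·7·4·(−2) = −280 ≡ 6, so v_4 = 6^{−1} = 2 (mod 11).
  i = 5 (α = 10): (10−3)(10−1)(10−4)(10−8) = 7·9·6·2 = 756 ≡ 8, so v_5 = 8^{−1} = 7 (mod 11).
  v = [8, 3, 2, 2, 7].
Step 2: syndromes of r = [0, 9, 1, 6, 7] (all sums mod 11).
  S_0 = Σ v_i r_i = 8·0 + 3·9 + 2·1 + 2·6 + 7·7 = 90 ≡ 2.
  S_1 = Σ v_i α_i r_i = 8·3·0 + 3·1·9 + 2·4·1 + 2·8·6 + 7·10·7 = 621 ≡ 5.
  α_i^2 mod 11 = [9, 1, 5, 9, 1].
  S_2 = Σ v_i α_i^2 r_i = 8·9·0 + 3·1·9 + 2·5·1 + 2·9·6 + 7·1·7 = 194 ≡ 7.
  S = (2, 5, 7) ≠ 0, so r is not a codeword (an error is present).
Step 3: locate the error. For a single error e at position i, S_ℓ = v_i·e·α_i^ℓ, so α_err = S_1/S_0.
  S_0^{−1} = 2^{−1} = 6 (mod 11), so α_err = 5·6 = 30 ≡ 8 = α_4. Error position i = 4.
  Consistency check: S_2/S_1 = 7·9 = 63 ≡ 8 = α_err ✓ (single-error assumption holds).
Step 4: error magnitude e = S_0/v_4 = S_0·∏_{j≠4}(α_4 − α_j) = 2·6 = 12 ≡ 1 (mod 11).
Step 5: correct position 4: c_4 = r_4 − e = 6 − 1 ≡ 5 (mod 11). Hence c = [0, 9, 1, 5, 7].
  Check: interpolating c through the α_i gives m(x) = 8 + 1·x (degree < 2) with m(α_i) = c_i for every i, so c is indeed a codeword.


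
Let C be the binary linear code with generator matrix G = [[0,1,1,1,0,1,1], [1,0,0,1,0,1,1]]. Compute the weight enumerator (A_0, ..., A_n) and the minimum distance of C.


Weight distribution: A_0 = 1, A_3 = 1, A_4 = 1, A_5 = 1. Minimum distance d = 3.

Enumerate all 2^2 = 4 messages m ∈ F_2^2.
For each, compute codeword c = mG in F_2^7, then tally its weight.
  m = 00 → c = 0000000, weight = 0.
  m = 10 → c = 0111011, weight = 5.
  m = 01 → c = 1001011, weight = 4.
  m = 11 → c = 1110000, weight = 3.
Tally weights:
  weight 0: 1 codewords.
  weight 3: 1 codewords.
  weight 4: 1 codewords.
  weight 5: 1 codewords.
Minimum distance d = smallest w > 0 with A_w > 0 = 3.
Sanity: Σ A_w = 4 = 2^2 = 4 ✓.


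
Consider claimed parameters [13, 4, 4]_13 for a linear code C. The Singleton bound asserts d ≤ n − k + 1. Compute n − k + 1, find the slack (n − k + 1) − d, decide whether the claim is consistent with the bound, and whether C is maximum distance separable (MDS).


Singleton RHS = n − k + 1 = 10, slack = 6, bound satisfied, not MDS.

Singleton bound: d ≤ n − k + 1.
Here n = 13, k = 4, so n − k + 1 = 10.
Given d = 4, check d ≤ 10: YES.
Slack = (n − k + 1) − d = 6.
The code is NOT MDS (slack = 6 > 0).
Description: the claimed parameters are [13, 4, 4]_13; such a code would be non-MDS.


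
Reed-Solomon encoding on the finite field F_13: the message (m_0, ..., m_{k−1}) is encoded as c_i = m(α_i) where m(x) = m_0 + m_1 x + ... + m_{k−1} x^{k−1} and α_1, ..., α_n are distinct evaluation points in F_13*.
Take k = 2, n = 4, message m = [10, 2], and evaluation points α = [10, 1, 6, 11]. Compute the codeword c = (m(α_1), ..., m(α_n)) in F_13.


c = [4, 12, 9, 6]

Message polynomial: m(x) = 10 + 2·x (mod 13).
For each evaluation point α_i, compute m(α_i) mod 13:
  α_1 = 10: Horner steps 2 → 4, so m(10) = 4.
  α_2 = 1: Horner steps 2 → 12, so m(1) = 12.
  α_3 = 6: Horner steps 2 → 9, so m(6) = 9.
  α_4 = 11: Horner steps 2 → 6, so m(11) = 6.
Codeword c = [4, 12, 9, 6] ∈ F_13^4.


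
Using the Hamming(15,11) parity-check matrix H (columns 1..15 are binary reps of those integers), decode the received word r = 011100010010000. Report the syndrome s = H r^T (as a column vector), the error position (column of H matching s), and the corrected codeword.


s = (0, 1, 1, 0)^T, error position = 6, corrected codeword c = 011101010010000

Compute s = H r^T mod 2 one row at a time:
  s_1 = 1 + 0 + 0 + 1 + 0 + 0 + 0 + 0 = 2 ≡ 0 (mod 2).
  s_2 = 1 + 0 + 0 + 0 + 0 + 0 + 0 + 0 = 1 ≡ 1 (mod 2).
  s_3 = 1 + 1 + 0 + 0 + 0 + 1 + 0 + 0 = 3 ≡ 1 (mod 2).
  s_4 = 0 + 1 + 0 + 0 + 0 + 1 + 0 + 0 = 2 ≡ 0 (mod 2).
s = (0, 1, 1, 0)^T — this equals column 6 of H (binary 0110), so error is at position 6.
Correct: flip bit 6 of r = 011100010010000 to get c = 011101010010000.


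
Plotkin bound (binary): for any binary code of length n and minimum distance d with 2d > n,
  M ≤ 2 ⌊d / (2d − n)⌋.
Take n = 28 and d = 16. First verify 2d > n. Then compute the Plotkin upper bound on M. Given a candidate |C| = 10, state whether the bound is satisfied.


Plotkin bound M ≤ 8; given |C| = 10 > bound (violated).

Check applicability: 2d = 32, n = 28.
2d − n = 4 > 0, so Plotkin applies.
Compute d/(2d−n) = 16/4 ≈ 4.0000.
⌊d/(2d−n)⌋ = 4.
Plotkin bound: M ≤ 2·4 = 8.
Given |C| = 10, check: VIOLATED.
This |C| is above the Plotkin bound, so no binary code with n = 28, d = 16 and 10 codewords exists.


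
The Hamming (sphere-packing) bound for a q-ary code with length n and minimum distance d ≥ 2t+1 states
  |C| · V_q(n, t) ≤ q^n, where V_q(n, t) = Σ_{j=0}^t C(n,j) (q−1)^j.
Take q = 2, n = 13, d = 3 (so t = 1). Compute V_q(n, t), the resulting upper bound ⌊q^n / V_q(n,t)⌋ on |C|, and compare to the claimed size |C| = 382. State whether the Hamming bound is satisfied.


V_q(n, t) = 14, q^n = 8192, Hamming bound = 585, |C| = 382 ≤ bound (satisfied).

Step 1: Compute V_q(n, t) = Σ_{j=0}^1 C(n, j) (q−1)^j.
  j = 0: C(13,0)·(1)^0 = 1·1 = 1.
  j = 1: C(13,1)·(1)^1 = 13·1 = 13.
  V_q(n, t) = 1 + 13 = 14.
Step 2: q^n = 2^13 = 8192.
Step 3: Hamming bound ⌊q^n / V_q(n,t)⌋ = ⌊8192/14⌋ = 585.
Step 4: Compare |C| = 382 to 585: satisfied.
The claimed |C| lies below the Hamming bound.


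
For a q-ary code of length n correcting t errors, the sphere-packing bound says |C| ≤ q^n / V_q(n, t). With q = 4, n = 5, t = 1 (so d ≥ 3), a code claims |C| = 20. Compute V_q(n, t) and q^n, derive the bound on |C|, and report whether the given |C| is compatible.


V_q(n, t) = 16, q^n = 1024, Hamming bound = 64, |C| = 20 ≤ bound (satisfied).

Step 1: Compute V_q(n, t) = Σ_{j=0}^1 C(n, j) (q−1)^j.
  j = 0: C(5,0)·(3)^0 = 1·1 = 1.
  j = 1: C(5,1)·(3)^1 = 5·3 = 15.
  V_q(n, t) = 1 + 15 = 16.
Step 2: q^n = 4^5 = 1024.
Step 3: Hamming bound ⌊q^n / V_q(n,t)⌋ = ⌊1024/16⌋ = 64.
Step 4: Compare |C| = 20 to 64: satisfied.
The claimed |C| lies below the Hamming bound.


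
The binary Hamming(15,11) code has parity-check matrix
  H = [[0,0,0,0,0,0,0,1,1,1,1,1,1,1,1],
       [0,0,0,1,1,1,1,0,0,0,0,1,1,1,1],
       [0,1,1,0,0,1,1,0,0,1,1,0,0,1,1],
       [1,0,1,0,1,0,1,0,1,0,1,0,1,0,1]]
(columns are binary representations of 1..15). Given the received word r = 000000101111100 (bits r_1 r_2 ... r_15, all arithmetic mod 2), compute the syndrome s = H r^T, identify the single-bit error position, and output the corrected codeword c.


s = (1, 1, 1, 0)^T, error position = 14, corrected codeword c = 000000101111110

Compute s = H r^T mod 2 one row at a time:
  s_1 = 0 + 1 + 1 + 1 + 1 + 1 + 0 + 0 = 5 ≡ 1 (mod 2).
  s_2 = 0 + 0 + 0 + 1 + 1 + 1 + 0 + 0 = 3 ≡ 1 (mod 2).
  s_3 = 0 + 0 + 0 + 1 + 1 + 1 + 0 + 0 = 3 ≡ 1 (mod 2).
  s_4 = 0 + 0 + 0 + 1 + 1 + 1 + 1 + 0 = 4 ≡ 0 (mod 2).
s = (1, 1, 1, 0)^T — this equals column 14 of H (binary 1110), so error is at position 14.
Correct: flip bit 14 of r = 000000101111100 to get c = 000000101111110.


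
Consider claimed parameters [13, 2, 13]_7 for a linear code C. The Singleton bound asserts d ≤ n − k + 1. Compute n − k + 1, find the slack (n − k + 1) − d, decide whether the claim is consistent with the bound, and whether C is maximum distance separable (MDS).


Singleton RHS = n − k + 1 = 12, slack = -1, bound violated (no such code; not MDS).

Singleton bound: d ≤ n − k + 1.
Here n = 13, k = 2, so n − k + 1 = 12.
Given d = 13, check d ≤ 12: NO.
Slack = (n − k + 1) − d = -1.
The slack is negative: d = 13 exceeds n − k + 1 = 12 by 1, so the Singleton bound is violated and no linear [13, 2, 13]_7 code can exist. In particular it is not MDS (MDS requires d = n − k + 1 exactly).
Description: the claimed parameters are [13, 2, 13]_7; such a code would be impossible (violates the Singleton bound).


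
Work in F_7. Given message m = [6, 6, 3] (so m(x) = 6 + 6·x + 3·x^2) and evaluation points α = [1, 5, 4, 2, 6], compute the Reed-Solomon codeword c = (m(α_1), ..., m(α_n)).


c = [1, 6, 1, 2, 3]

Message polynomial: m(x) = 6 + 6·x + 3·x^2 (mod 7).
For each evaluation point α_i, compute m(α_i) mod 7:
  α_1 = 1: Horner steps 3 → 2 → 1, so m(1) = 1.
  α_2 = 5: Horner steps 3 → 0 → 6, so m(5) = 6.
  α_3 = 4: Horner steps 3 → 4 → 1, so m(4) = 1.
  α_4 = 2: Horner steps 3 → 5 → 2, so m(2) = 2.
  α_5 = 6: Horner steps 3 → 3 → 3, so m(6) = 3.
Codeword c = [1, 6, 1, 2, 3] ∈ F_7^5.


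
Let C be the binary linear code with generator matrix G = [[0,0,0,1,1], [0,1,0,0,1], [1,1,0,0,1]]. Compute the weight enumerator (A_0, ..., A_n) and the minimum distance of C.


Weight distribution: A_0 = 1, A_1 = 1, A_2 = 3, A_3 = 3. Minimum distance d = 1.

Enumerate all 2^3 = 8 messages m ∈ F_2^3.
For each, compute codeword c = mG in F_2^5, then tally its weight.
  m = 000 → c = 00000, weight = 0.
  m = 100 → c = 00011, weight = 2.
  m = 010 → c = 01001, weight = 2.
  m = 110 → c = 01010, weight = 2.
  m = 001 → c = 11001, weight = 3.
  m = 101 → c = 11010, weight = 3.
  m = 011 → c = 10000, weight = 1.
  m = 111 → c = 10011, weight = 3.
Tally weights:
  weight 0: 1 codewords.
  weight 1: 1 codewords.
  weight 2: 3 codewords.
  weight 3: 3 codewords.
Minimum distance d = smallest w > 0 with A_w > 0 = 1.
Sanity: Σ A_w = 8 = 2^3 = 8 ✓.


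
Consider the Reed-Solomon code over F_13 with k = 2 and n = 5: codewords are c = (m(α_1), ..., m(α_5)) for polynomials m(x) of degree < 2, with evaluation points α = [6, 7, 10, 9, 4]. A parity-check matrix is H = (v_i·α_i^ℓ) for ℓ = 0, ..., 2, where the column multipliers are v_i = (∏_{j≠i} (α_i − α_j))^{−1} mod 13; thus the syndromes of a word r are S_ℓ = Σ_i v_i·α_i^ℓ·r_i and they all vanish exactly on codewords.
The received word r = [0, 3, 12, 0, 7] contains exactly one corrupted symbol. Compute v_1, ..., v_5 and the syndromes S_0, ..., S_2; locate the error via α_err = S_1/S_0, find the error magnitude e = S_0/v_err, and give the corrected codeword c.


S = (12, 4, 10), error at position 4, error magnitude e = 4, c = [0, 3, 12, 9, 7].

Step 1: column multipliers v_i = (∏_{j≠i}(α_i − α_j))^{−1} mod 13.
  i = 1 (α = 6): (6−7)(6−10)(6−9)(6−4) = (−1)·(−4)·(−3)·2 = −24 ≡ 2, so v_1 = 2^{−1} = 7 (mod 13).
  i = 2 (α = 7): (7−6)(7−10)(7−9)(7−4) = 1·(−3)·(−2)·3 = 18 ≡ 5, so v_2 = 5^{−1} = 8 (mod 13).
  i = 3 (α = 10): (10−6)(10−7)(10−9)(10−4) = 4·3·1·6 = 72 ≡ 7, so v_3 = 7^{−1} = 2 (mod 13).
  i = 4 (α = 9): (9−6)(9−7)(9−10)(9−4) = 3·2·(−1)·5 = −30 ≡ 9, so v_4 = 9^{−1} = 3 (mod 13).
  i = 5 (α = 4): (4−6)(4−7)(4−10)(4−9) = (−2)·(−3)·(−6)·(−5) = 180 ≡ 11, so v_5 = 11^{−1} = 6 (mod 13).
  v = [7, 8, 2, 3, 6].
Step 2: syndromes of r = [0, 3, 12, 0, 7] (all sums mod 13).
  S_0 = Σ v_i r_i = 7·0 + 8·3 + 2·12 + 3·0 + 6·7 = 90 ≡ 12.
  S_1 = Σ v_i α_i r_i = 7·6·0 + 8·7·3 + 2·10·12 + 3·9·0 + 6·4·7 = 576 ≡ 4.
  α_i^2 mod 13 = [10, 10, 9, 3, 3].
  S_2 = Σ v_i α_i^2 r_i = 7·10·0 + 8·10·3 + 2·9·12 + 3·3·0 + 6·3·7 = 582 ≡ 10.
  S = (12, 4, 10) ≠ 0, so r is not a codeword (an error is present).
Step 3: locate the error. For a single error e at position i, S_ℓ = v_i·e·α_i^ℓ, so α_err = S_1/S_0.
  S_0^{−1} = 12^{−1} = 12 (mod 13), so α_err = 4·12 = 48 ≡ 9 = α_4. Error position i = 4.
  Consistency check: S_2/S_1 = 10·10 = 100 ≡ 9 = α_err ✓ (single-error assumption holds).
Step 4: error magnitude e = S_0/v_4 = S_0·∏_{j≠4}(α_4 − α_j) = 12·9 = 108 ≡ 4 (mod 13).
Step 5: correct position 4: c_4 = r_4 − e = 0 − 4 ≡ 9 (mod 13). Hence c = [0, 3, 12, 9, 7].
  Check: interpolating c through the α_i gives m(x) = 8 + 3·x (degree < 2) with m(α_i) = c_i for every i, so c is indeed a codeword.


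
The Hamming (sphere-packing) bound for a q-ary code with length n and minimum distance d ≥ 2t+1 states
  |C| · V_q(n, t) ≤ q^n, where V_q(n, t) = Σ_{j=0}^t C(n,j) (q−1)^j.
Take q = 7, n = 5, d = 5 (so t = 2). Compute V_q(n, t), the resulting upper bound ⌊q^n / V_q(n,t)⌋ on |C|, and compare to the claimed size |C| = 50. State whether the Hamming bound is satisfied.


V_q(n, t) = 391, q^n = 16807, Hamming bound = 42, |C| = 50 > bound (violated).

Step 1: Compute V_q(n, t) = Σ_{j=0}^2 C(n, j) (q−1)^j.
  j = 0: C(5,0)·(6)^0 = 1·1 = 1.
  j = 1: C(5,1)·(6)^1 = 5·6 = 30.
  j = 2: C(5,2)·(6)^2 = 10·36 = 360.
  V_q(n, t) = 1 + 30 + 360 = 391.
Step 2: q^n = 7^5 = 16807.
Step 3: Hamming bound ⌊q^n / V_q(n,t)⌋ = ⌊16807/391⌋ = 42.
Step 4: Compare |C| = 50 to 42: violated.
The claimed |C| lies above the Hamming bound, so no 7-ary code of length 5 with d ≥ 5 can have 50 codewords.


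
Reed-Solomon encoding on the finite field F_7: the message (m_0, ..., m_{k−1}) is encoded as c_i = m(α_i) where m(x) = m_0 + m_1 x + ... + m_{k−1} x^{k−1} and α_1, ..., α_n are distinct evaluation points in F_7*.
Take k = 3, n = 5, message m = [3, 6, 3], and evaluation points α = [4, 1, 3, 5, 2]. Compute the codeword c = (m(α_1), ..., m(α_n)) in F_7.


c = [5, 5, 6, 3, 6]

Message polynomial: m(x) = 3 + 6·x + 3·x^2 (mod 7).
For each evaluation point α_i, compute m(α_i) mod 7:
  α_1 = 4: Horner steps 3 → 4 → 5, so m(4) = 5.
  α_2 = 1: Horner steps 3 → 2 → 5, so m(1) = 5.
  α_3 = 3: Horner steps 3 → 1 → 6, so m(3) = 6.
  α_4 = 5: Horner steps 3 → 0 → 3, so m(5) = 3.
  α_5 = 2: Horner steps 3 → 5 → 6, so m(2) = 6.
Codeword c = [5, 5, 6, 3, 6] ∈ F_7^5.


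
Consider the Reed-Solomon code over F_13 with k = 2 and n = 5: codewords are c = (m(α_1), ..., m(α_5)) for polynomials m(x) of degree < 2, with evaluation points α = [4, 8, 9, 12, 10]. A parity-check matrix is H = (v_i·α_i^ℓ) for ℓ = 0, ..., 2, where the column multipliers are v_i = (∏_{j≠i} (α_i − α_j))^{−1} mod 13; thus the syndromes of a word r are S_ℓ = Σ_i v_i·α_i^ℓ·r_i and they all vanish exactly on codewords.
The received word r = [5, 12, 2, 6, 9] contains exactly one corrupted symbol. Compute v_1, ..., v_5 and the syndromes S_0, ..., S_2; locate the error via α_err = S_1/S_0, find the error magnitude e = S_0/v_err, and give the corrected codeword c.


S = (12, 4, 10), error at position 3, error magnitude e = 11, c = [5, 12, 4, 6, 9].

Step 1: column multipliers v_i = (∏_{j≠i}(α_i − α_j))^{−1} mod 13.
  i = 1 (α = 4): (4−8)(4−9)(4−12)(4−10) = (−4)·(−5)·(−8)·(−6) = 960 ≡ 11, so v_1 = 11^{−1} = 6 (mod 13).
  i = 2 (α = 8): (8−4)(8−9)(8−12)(8−10) = 4·(−1)·(−4)·(−2) = −32 ≡ 7, so v_2 = 7^{−1} = 2 (mod 13).
  i = 3 (α = 9): (9−4)(9−8)(9−12)(9−10) = 5·1·(−3)·(−1) = 15 ≡ 2, so v_3 = 2^{−1} = 7 (mod 13).
  i = 4 (α = 12): (12−4)(12−8)(12−9)(12−10) = 8·4·3·2 = 192 ≡ 10, so v_4 = 10^{−1} = 4 (mod 13).
  i = 5 (α = 10): (10−4)(10−8)(10−9)(10−12) = 6·2·1·(−2) = −24 ≡ 2, so v_5 = 2^{−1} = 7 (mod 13).
  v = [6, 2, 7, 4, 7].
Step 2: syndromes of r = [5, 12, 2, 6, 9] (all sums mod 13).
  S_0 = Σ v_i r_i = 6·5 + 2·12 + 7·2 + 4·6 + 7·9 = 155 ≡ 12.
  S_1 = Σ v_i α_i r_i = 6·4·5 + 2·8·12 + 7·9·2 + 4·12·6 + 7·10·9 = 1356 ≡ 4.
  α_i^2 mod 13 = [3, 12, 3, 1, 9].
  S_2 = Σ v_i α_i^2 r_i = 6·3·5 + 2·12·12 + 7·3·2 + 4·1·6 + 7·9·9 = 1011 ≡ 10.
  S = (12, 4, 10) ≠ 0, so r is not a codeword (an error is present).
Step 3: locate the error. For a single error e at position i, S_ℓ = v_i·e·α_i^ℓ, so α_err = S_1/S_0.
  S_0^{−1} = 12^{−1} = 12 (mod 13), so α_err = 4·12 = 48 ≡ 9 = α_3. Error position i = 3.
  Consistency check: S_2/S_1 = 10·10 = 100 ≡ 9 = α_err ✓ (single-error assumption holds).
Step 4: error magnitude e = S_0/v_3 = S_0·∏_{j≠3}(α_3 − α_j) = 12·2 = 24 ≡ 11 (mod 13).
Step 5: correct position 3: c_3 = r_3 − e = 2 − 11 ≡ 4 (mod 13). Hence c = [5, 12, 4, 6, 9].
  Check: interpolating c through the α_i gives m(x) = 11 + 5·x (degree < 2) with m(α_i) = c_i for every i, so c is indeed a codeword.


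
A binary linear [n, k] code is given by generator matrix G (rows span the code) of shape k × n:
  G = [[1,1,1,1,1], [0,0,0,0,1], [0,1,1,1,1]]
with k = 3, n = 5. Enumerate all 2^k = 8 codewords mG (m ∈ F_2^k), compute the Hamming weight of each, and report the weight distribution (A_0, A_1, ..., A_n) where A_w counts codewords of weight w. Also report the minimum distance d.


Weight distribution: A_0 = 1, A_1 = 2, A_2 = 1, A_3 = 1, A_4 = 2, A_5 = 1. Minimum distance d = 1.

Enumerate all 2^3 = 8 messages m ∈ F_2^3.
For each, compute codeword c = mG in F_2^5, then tally its weight.
  m = 000 → c = 00000, weight = 0.
  m = 100 → c = 11111, weight = 5.
  m = 010 → c = 00001, weight = 1.
  m = 110 → c = 11110, weight = 4.
  m = 001 → c = 01111, weight = 4.
  m = 101 → c = 10000, weight = 1.
  m = 011 → c = 01110, weight = 3.
  m = 111 → c = 10001, weight = 2.
Tally weights:
  weight 0: 1 codewords.
  weight 1: 2 codewords.
  weight 2: 1 codewords.
  weight 3: 1 codewords.
  weight 4: 2 codewords.
  weight 5: 1 codewords.
Minimum distance d = smallest w > 0 with A_w > 0 = 1.
Sanity: Σ A_w = 8 = 2^3 = 8 ✓.


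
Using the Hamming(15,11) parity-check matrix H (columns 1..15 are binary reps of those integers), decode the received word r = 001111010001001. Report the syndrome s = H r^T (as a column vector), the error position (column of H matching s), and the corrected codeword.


s = (1, 1, 1, 1)^T, error position = 15, corrected codeword c = 001111010001000

Compute s = H r^T mod 2 one row at a time:
  s_1 = 1 + 0 + 0 + 0 + 1 + 0 + 0 + 1 = 3 ≡ 1 (mod 2).
  s_2 = 1 + 1 + 1 + 0 + 1 + 0 + 0 + 1 = 5 ≡ 1 (mod 2).
  s_3 = 0 + 1 + 1 + 0 + 0 + 0 + 0 + 1 = 3 ≡ 1 (mod 2).
  s_4 = 0 + 1 + 1 + 0 + 0 + 0 + 0 + 1 = 3 ≡ 1 (mod 2).
s = (1, 1, 1, 1)^T — this equals column 15 of H (binary 1111), so error is at position 15.
Correct: flip bit 15 of r = 001111010001001 to get c = 001111010001000.


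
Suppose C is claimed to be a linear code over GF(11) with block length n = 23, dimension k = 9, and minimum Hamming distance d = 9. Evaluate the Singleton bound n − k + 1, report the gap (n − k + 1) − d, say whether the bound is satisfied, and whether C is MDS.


Singleton RHS = n − k + 1 = 15, slack = 6, bound satisfied, not MDS.

Singleton bound: d ≤ n − k + 1.
Here n = 23, k = 9, so n − k + 1 = 15.
Given d = 9, check d ≤ 15: YES.
Slack = (n − k + 1) − d = 6.
The code is NOT MDS (slack = 6 > 0).
Description: the claimed parameters are [23, 9, 9]_11; such a code would be non-MDS.


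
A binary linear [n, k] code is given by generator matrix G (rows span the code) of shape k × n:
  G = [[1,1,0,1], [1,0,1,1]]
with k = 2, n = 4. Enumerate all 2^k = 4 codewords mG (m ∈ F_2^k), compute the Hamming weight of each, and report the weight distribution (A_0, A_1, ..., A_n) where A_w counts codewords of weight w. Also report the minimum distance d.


Weight distribution: A_0 = 1, A_2 = 1, A_3 = 2. Minimum distance d = 2.

Enumerate all 2^2 = 4 messages m ∈ F_2^2.
For each, compute codeword c = mG in F_2^4, then tally its weight.
  m = 00 → c = 0000, weight = 0.
  m = 10 → c = 1101, weight = 3.
  m = 01 → c = 1011, weight = 3.
  m = 11 → c = 0110, weight = 2.
Tally weights:
  weight 0: 1 codewords.
  weight 2: 1 codewords.
  weight 3: 2 codewords.
Minimum distance d = smallest w > 0 with A_w > 0 = 2.
Sanity: Σ A_w = 4 = 2^2 = 4 ✓.


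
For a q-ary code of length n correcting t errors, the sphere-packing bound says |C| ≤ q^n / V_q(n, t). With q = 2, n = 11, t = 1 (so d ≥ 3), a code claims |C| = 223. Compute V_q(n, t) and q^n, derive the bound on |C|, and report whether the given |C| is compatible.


V_q(n, t) = 12, q^n = 2048, Hamming bound = 170, |C| = 223 > bound (violated).

Step 1: Compute V_q(n, t) = Σ_{j=0}^1 C(n, j) (q−1)^j.
  j = 0: C(11,0)·(1)^0 = 1·1 = 1.
  j = 1: C(11,1)·(1)^1 = 11·1 = 11.
  V_q(n, t) = 1 + 11 = 12.
Step 2: q^n = 2^11 = 2048.
Step 3: Hamming bound ⌊q^n / V_q(n,t)⌋ = ⌊2048/12⌋ = 170.
Step 4: Compare |C| = 223 to 170: violated.
The claimed |C| lies above the Hamming bound, so no 2-ary code of length 11 with d ≥ 3 can have 223 codewords.


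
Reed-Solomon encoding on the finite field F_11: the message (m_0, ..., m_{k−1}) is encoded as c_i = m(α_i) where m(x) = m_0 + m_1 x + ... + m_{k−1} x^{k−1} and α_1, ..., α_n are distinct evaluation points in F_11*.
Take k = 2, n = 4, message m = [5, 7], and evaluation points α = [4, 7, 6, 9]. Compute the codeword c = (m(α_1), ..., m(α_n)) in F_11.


c = [0, 10, 3, 2]

Message polynomial: m(x) = 5 + 7·x (mod 11).
For each evaluation point α_i, compute m(α_i) mod 11:
  α_1 = 4: Horner steps 7 → 0, so m(4) = 0.
  α_2 = 7: Horner steps 7 → 10, so m(7) = 10.
  α_3 = 6: Horner steps 7 → 3, so m(6) = 3.
  α_4 = 9: Horner steps 7 → 2, so m(9) = 2.
Codeword c = [0, 10, 3, 2] ∈ F_11^4.


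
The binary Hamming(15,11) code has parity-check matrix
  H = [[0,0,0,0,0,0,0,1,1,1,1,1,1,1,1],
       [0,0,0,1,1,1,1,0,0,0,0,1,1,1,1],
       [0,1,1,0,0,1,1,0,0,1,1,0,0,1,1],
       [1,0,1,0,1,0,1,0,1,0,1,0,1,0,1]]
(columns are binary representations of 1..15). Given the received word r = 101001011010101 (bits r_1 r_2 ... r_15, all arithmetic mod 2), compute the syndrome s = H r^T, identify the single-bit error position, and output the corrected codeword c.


s = (1, 1, 0, 0)^T, error position = 12, corrected codeword c = 101001011011101

Compute s = H r^T mod 2 one row at a time:
  s_1 = 1 + 1 + 0 + 1 + 0 + 1 + 0 + 1 = 5 ≡ 1 (mod 2).
  s_2 = 0 + 0 + 1 + 0 + 0 + 1 + 0 + 1 = 3 ≡ 1 (mod 2).
  s_3 = 0 + 1 + 1 + 0 + 0 + 1 + 0 + 1 = 4 ≡ 0 (mod 2).
  s_4 = 1 + 1 + 0 + 0 + 1 + 1 + 1 + 1 = 6 ≡ 0 (mod 2).
s = (1, 1, 0, 0)^T — this equals column 12 of H (binary 1100), so error is at position 12.
Correct: flip bit 12 of r = 101001011010101 to get c = 101001011011101.


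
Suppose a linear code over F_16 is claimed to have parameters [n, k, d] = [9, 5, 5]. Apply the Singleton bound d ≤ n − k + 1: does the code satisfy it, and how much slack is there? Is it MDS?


Singleton RHS = n − k + 1 = 5, slack = 0, bound satisfied, MDS.

Singleton bound: d ≤ n − k + 1.
Here n = 9, k = 5, so n − k + 1 = 5.
Given d = 5, check d ≤ 5: YES.
Slack = (n − k + 1) − d = 0.
The code is MDS (slack = 0).
Description: the claimed parameters are [9, 5, 5]_16; such a code would be MDS (meets Singleton bound).


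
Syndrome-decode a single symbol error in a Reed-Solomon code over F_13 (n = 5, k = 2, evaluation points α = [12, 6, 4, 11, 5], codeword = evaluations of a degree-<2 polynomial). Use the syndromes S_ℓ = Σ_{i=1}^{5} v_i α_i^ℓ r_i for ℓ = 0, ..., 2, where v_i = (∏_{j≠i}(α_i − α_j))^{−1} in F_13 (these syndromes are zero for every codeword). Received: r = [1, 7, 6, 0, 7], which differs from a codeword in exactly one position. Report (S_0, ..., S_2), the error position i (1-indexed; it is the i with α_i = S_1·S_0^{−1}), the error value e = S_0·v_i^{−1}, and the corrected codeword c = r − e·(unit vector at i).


S = (8, 9, 2), error at position 2, error magnitude e = 12, c = [1, 8, 6, 0, 7].

Step 1: column multipliers v_i = (∏_{j≠i}(α_i − α_j))^{−1} mod 13.
  i = 1 (α = 12): (12−6)(12−4)(12−11)(12−5) = 6·8·1·7 = 336 ≡ 11, so v_1 = 11^{−1} = 6 (mod 13).
  i = 2 (α = 6): (6−12)(6−4)(6−11)(6−5) = (−6)·2·(−5)·1 = 60 ≡ 8, so v_2 = 8^{−1} = 5 (mod 13).
  i = 3 (α = 4): (4−12)(4−6)(4−11)(4−5) = (−8)·(−2)·(−7)·(−1) = 112 ≡ 8, so v_3 = 8^{−1} = 5 (mod 13).
  i = 4 (α = 11): (11−12)(11−6)(11−4)(11−5) = (−1)·5·7·6 = −210 ≡ 11, so v_4 = 11^{−1} = 6 (mod 13).
  i = 5 (α = 5): (5−12)(5−6)(5−4)(5−11) = (−7)·(−1)·1·(−6) = −42 ≡ 10, so v_5 = 10^{−1} = 4 (mod 13).
  v = [6, 5, 5, 6, 4].
Step 2: syndromes of r = [1, 7, 6, 0, 7] (all sums mod 13).
  S_0 = Σ v_i r_i = 6·1 + 5·7 + 5·6 + 6·0 + 4·7 = 99 ≡ 8.
  S_1 = Σ v_i α_i r_i = 6·12·1 + 5·6·7 + 5·4·6 + 6·11·0 + 4·5·7 = 542 ≡ 9.
  α_i^2 mod 13 = [1, 10, 3, 4, 12].
  S_2 = Σ v_i α_i^2 r_i = 6·1·1 + 5·10·7 + 5·3·6 + 6·4·0 + 4·12·7 = 782 ≡ 2.
  S = (8, 9, 2) ≠ 0, so r is not a codeword (an error is present).
Step 3: locate the error. For a single error e at position i, S_ℓ = v_i·e·α_i^ℓ, so α_err = S_1/S_0.
  S_0^{−1} = 8^{−1} = 5 (mod 13), so α_err = 9·5 = 45 ≡ 6 = α_2. Error position i = 2.
  Consistency check: S_2/S_1 = 2·3 = 6 ≡ 6 = α_err ✓ (single-error assumption holds).
Step 4: error magnitude e = S_0/v_2 = S_0·∏_{j≠2}(α_2 − α_j) = 8·8 = 64 ≡ 12 (mod 13).
Step 5: correct position 2: c_2 = r_2 − e = 7 − 12 ≡ 8 (mod 13). Hence c = [1, 8, 6, 0, 7].
  Check: interpolating c through the α_i gives m(x) = 2 + 1·x (degree < 2) with m(α_i) = c_i for every i, so c is indeed a codeword.


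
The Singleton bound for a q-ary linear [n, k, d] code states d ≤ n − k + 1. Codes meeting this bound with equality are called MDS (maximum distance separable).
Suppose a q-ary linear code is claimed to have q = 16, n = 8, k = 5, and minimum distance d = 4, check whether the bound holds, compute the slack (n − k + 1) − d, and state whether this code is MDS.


Singleton RHS = n − k + 1 = 4, slack = 0, bound satisfied, MDS.

Singleton bound: d ≤ n − k + 1.
Here n = 8, k = 5, so n − k + 1 = 4.
Given d = 4, check d ≤ 4: YES.
Slack = (n − k + 1) − d = 0.
The code is MDS (slack = 0).
Description: the claimed parameters are [8, 5, 4]_16; such a code would be MDS (meets Singleton bound).


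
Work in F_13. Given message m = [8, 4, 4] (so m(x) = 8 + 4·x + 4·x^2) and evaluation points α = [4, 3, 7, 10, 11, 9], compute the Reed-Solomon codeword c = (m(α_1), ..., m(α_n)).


c = [10, 4, 11, 6, 3, 4]

Message polynomial: m(x) = 8 + 4·x + 4·x^2 (mod 13).
For each evaluation point α_i, compute m(α_i) mod 13:
  α_1 = 4: Horner steps 4 → 7 → 10, so m(4) = 10.
  α_2 = 3: Horner steps 4 → 3 → 4, so m(3) = 4.
  α_3 = 7: Horner steps 4 → 6 → 11, so m(7) = 11.
  α_4 = 10: Horner steps 4 → 5 → 6, so m(10) = 6.
  α_5 = 11: Horner steps 4 → 9 → 3, so m(11) = 3.
  α_6 = 9: Horner steps 4 → 1 → 4, so m(9) = 4.
Codeword c = [10, 4, 11, 6, 3, 4] ∈ F_13^6.


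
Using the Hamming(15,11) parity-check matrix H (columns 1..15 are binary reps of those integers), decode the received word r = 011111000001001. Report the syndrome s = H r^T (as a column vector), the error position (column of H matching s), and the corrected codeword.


s = (0, 1, 0, 1)^T, error position = 5, corrected codeword c = 011101000001001

Compute s = H r^T mod 2 one row at a time:
  s_1 = 0 + 0 + 0 + 0 + 1 + 0 + 0 + 1 = 2 ≡ 0 (mod 2).
  s_2 = 1 + 1 + 1 + 0 + 1 + 0 + 0 + 1 = 5 ≡ 1 (mod 2).
  s_3 = 1 + 1 + 1 + 0 + 0 + 0 + 0 + 1 = 4 ≡ 0 (mod 2).
  s_4 = 0 + 1 + 1 + 0 + 0 + 0 + 0 + 1 = 3 ≡ 1 (mod 2).
s = (0, 1, 0, 1)^T — this equals column 5 of H (binary 0101), so error is at position 5.
Correct: flip bit 5 of r = 011111000001001 to get c = 011101000001001.


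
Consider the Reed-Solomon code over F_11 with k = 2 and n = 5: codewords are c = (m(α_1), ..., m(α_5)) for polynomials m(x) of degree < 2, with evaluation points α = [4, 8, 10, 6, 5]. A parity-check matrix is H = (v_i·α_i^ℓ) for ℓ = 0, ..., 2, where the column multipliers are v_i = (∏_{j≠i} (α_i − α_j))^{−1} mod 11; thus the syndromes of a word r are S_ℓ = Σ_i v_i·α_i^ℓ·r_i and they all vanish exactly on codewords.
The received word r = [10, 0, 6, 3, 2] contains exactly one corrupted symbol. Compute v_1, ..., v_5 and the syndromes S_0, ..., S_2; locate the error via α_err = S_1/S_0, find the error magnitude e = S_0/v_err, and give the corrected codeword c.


S = (4, 2, 1), error at position 4, error magnitude e = 9, c = [10, 0, 6, 5, 2].

Step 1: column multipliers v_i = (∏_{j≠i}(α_i − α_j))^{−1} mod 11.
  i = 1 (α = 4): (4−8)(4−10)(4−6)(4−5) = (−4)·(−6)·(−2)·(−1) = 48 ≡ 4, so v_1 = 4^{−1} = 3 (mod 11).
  i = 2 (α = 8): (8−4)(8−10)(8−6)(8−5) = 4·(−2)·2·3 = −48 ≡ 7, so v_2 = 7^{−1} = 8 (mod 11).
  i = 3 (α = 10): (10−4)(10−8)(10−6)(10−5) = 6·2·4·5 = 240 ≡ 9, so v_3 = 9^{−1} = 5 (mod 11).
  i = 4 (α = 6): (6−4)(6−8)(6−10)(6−5) = 2·(−2)·(−4)·1 = 16 ≡ 5, so v_4 = 5^{−1} = 9 (mod 11).
  i = 5 (α = 5): (5−4)(5−8)(5−10)(5−6) = 1·(−3)·(−5)·(−1) = −15 ≡ 7, so v_5 = 7^{−1} = 8 (mod 11).
  v = [3, 8, 5, 9, 8].
Step 2: syndromes of r = [10, 0, 6, 3, 2] (all sums mod 11).
  S_0 = Σ v_i r_i = 3·10 + 8·0 + 5·6 + 9·3 + 8·2 = 103 ≡ 4.
  S_1 = Σ v_i α_i r_i = 3·4·10 + 8·8·0 + 5·10·6 + 9·6·3 + 8·5·2 = 662 ≡ 2.
  α_i^2 mod 11 = [5, 9, 1, 3, 3].
  S_2 = Σ v_i α_i^2 r_i = 3·5·10 + 8·9·0 + 5·1·6 + 9·3·3 + 8·3·2 = 309 ≡ 1.
  S = (4, 2, 1) ≠ 0, so r is not a codeword (an error is present).
Step 3: locate the error. For a single error e at position i, S_ℓ = v_i·e·α_i^ℓ, so α_err = S_1/S_0.
  S_0^{−1} = 4^{−1} = 3 (mod 11), so α_err = 2·3 = 6 ≡ 6 = α_4. Error position i = 4.
  Consistency check: S_2/S_1 = 1·6 = 6 ≡ 6 = α_err ✓ (single-error assumption holds).
Step 4: error magnitude e = S_0/v_4 = S_0·∏_{j≠4}(α_4 − α_j) = 4·5 = 20 ≡ 9 (mod 11).
Step 5: correct position 4: c_4 = r_4 − e = 3 − 9 ≡ 5 (mod 11). Hence c = [10, 0, 6, 5, 2].
  Check: interpolating c through the α_i gives m(x) = 9 + 3·x (degree < 2) with m(α_i) = c_i for every i, so c is indeed a codeword.
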